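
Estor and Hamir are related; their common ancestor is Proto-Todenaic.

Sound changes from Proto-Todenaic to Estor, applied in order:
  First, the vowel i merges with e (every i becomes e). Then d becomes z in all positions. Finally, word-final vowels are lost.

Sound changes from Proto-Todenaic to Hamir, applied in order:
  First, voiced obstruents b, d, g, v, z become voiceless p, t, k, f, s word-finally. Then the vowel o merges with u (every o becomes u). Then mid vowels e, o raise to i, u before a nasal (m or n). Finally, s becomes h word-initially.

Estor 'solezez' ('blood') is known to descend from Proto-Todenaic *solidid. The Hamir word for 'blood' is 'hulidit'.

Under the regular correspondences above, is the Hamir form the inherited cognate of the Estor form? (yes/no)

yes

Derive the expected Hamir reflex of *solidid:
Hamir: *solidid > solidit > sulidit > hulidit  (by final devoicing, vowel merger, debuccalisation)
Hamir 'hulidit' matches the regular reflex exactly, so the pair is cognate.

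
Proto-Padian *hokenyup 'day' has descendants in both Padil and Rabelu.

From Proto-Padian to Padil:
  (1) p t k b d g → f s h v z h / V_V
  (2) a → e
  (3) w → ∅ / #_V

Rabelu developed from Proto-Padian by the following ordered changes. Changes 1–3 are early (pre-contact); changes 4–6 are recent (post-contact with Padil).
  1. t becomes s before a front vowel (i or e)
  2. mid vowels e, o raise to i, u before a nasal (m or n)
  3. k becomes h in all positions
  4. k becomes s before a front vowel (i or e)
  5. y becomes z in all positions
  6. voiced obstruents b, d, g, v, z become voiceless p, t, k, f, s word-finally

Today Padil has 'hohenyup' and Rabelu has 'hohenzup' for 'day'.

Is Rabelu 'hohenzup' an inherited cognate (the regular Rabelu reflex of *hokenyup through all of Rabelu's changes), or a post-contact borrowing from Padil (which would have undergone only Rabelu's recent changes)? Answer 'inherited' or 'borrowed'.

borrowed

If inherited, *hokenyup would pass through all of Rabelu's changes:
Rabelu: start from *hokenyup.
  rule 1: no change — hokenyup
  rule 2 (pre-nasal raising): hokenyup → hokinyup
  rule 3 (unconditioned shift): hokinyup → hohinyup
  rule 4: no change — hohinyup
  rule 5 (unconditioned shift): hohinyup → hohinzup
  rule 6: no change — hohinzup
  ⇒ Rabelu hohinzup
If borrowed from Padil 'hohenyup' after the early changes, it would undergo only the recent ones:
  rule 4 (palatalisation): no change (hohenyup)
  rule 5 (unconditioned shift): hohenyup → hohenzup
  rule 6 (final devoicing): no change (hohenzup)
  ⇒ as a loan: hohenzup
Rabelu 'hohenzup' matches the loan outcome 'hohenzup', not the inherited 'hohinzup' — it skipped the early Rabelu changes, so it was borrowed from Padil.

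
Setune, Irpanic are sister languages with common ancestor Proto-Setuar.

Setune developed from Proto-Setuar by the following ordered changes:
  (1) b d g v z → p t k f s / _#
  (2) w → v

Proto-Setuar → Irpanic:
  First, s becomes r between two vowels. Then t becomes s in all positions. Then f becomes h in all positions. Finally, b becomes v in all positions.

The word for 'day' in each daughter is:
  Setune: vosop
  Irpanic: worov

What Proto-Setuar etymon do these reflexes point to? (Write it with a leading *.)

*wosob

Position 5: Setune has p, Irpanic has v. Taking the neighbouring segments as reconstructed: Setune p could go back to *p or *b; Irpanic v could go back to *b or *v — the one source consistent with every daughter is *b.
Position 3: Setune has s, Irpanic has r. Taking the neighbouring segments as reconstructed: Setune s can only go back to *s; Irpanic r could go back to *s or *r — the one source consistent with every daughter is *s.
Position 1: Setune has v, Irpanic has w. Irpanic preserves w here (none of its changes turn any other segment into w), so the proto-segment is *w.
Continuing position by position gives *wosob; check it forward:
Setune: *wosob
  wosob → wosop   [final devoicing]
  wosop → vosop   [unconditioned shift]
  giving Setune vosop.
Irpanic: *wosob
  wosob → worob   [rhotacism]
  worob (rule 2 does not apply)
  worob (rule 3 does not apply)
  worob → worov   [unconditioned shift]
  giving Irpanic worov.
Only *wosob yields all of Setune vosop, Irpanic worov.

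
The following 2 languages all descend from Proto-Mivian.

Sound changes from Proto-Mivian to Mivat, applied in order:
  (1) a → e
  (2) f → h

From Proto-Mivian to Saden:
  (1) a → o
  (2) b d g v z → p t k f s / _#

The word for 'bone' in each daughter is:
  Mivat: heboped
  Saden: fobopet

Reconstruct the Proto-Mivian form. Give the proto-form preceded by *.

Position 2: Mivat has e, Saden has o. Taking the neighbouring segments as reconstructed: Mivat e could go back to *a or *e; Saden o could go back to *a or *o — the one source consistent with every daughter is *a.
Position 7: Mivat has d, Saden has t. Mivat preserves d here (none of its changes turn any other segment into d), so the proto-segment is *d.
Verify the candidate proto-form against each daughter:
Mivat: start from *faboped.
  rule 1 (vowel merger): faboped → feboped
  rule 2 (unconditioned shift): feboped → heboped
  ⇒ Mivat heboped
Saden: start from *faboped.
  rule 1 (vowel merger): faboped → foboped
  rule 2 (final devoicing): foboped → fobopet
  ⇒ Saden fobopet
*faboped is the unique common source.

*faboped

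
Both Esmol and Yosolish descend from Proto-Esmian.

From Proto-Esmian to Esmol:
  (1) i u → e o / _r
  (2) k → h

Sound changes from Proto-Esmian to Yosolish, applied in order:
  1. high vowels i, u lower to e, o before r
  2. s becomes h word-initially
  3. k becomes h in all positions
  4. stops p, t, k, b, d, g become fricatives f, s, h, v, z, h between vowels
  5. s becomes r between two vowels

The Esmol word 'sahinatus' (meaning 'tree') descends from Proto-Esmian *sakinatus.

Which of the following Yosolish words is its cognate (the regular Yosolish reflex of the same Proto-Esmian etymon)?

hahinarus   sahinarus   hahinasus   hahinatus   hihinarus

hahinarus

Yosolish: *sakinatus
  sakinatus (rule 1 does not apply)
  sakinatus → hakinatus   [debuccalisation]
  hakinatus → hahinatus   [unconditioned shift]
  hahinatus → hahinasus   [intervocalic lenition]
  hahinasus → hahinarus   [rhotacism]
  giving Yosolish hahinarus.
Only 'hahinarus' matches the regular Yosolish development of *sakinatus.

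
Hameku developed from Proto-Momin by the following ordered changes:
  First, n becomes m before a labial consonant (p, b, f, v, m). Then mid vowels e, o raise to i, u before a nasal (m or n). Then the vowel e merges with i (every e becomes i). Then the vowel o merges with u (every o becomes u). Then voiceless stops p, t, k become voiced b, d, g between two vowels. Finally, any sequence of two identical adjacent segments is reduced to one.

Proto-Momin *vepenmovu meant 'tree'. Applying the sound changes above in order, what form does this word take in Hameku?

Hameku: start from *vepenmovu.
  rule 1 (nasal place assimilation): vepenmovu → vepemmovu
  rule 2 (pre-nasal raising): vepemmovu → vepimmovu
  rule 3 (vowel merger): vepimmovu → vipimmovu
  rule 4 (vowel merger): vipimmovu → vipimmuvu
  rule 5 (intervocalic voicing): vipimmuvu → vibimmuvu
  rule 6 (degemination): vibimmuvu → vibimuvu
  ⇒ Hameku vibimuvu

vibimuvu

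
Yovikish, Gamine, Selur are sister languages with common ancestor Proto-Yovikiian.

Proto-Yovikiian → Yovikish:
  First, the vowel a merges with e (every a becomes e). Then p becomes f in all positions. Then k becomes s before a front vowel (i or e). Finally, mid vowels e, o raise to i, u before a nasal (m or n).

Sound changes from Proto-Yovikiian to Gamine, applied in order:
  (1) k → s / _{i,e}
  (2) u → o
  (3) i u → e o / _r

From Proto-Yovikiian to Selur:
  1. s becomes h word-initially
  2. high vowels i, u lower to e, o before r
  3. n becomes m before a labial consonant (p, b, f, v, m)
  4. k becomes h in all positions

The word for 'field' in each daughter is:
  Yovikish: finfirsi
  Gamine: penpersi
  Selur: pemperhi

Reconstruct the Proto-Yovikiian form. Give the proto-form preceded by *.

Position 7: Yovikish has s, Gamine has s, Selur has h. Taking the neighbouring segments as reconstructed: Yovikish s could go back to *k or *s; Gamine s could go back to *k or *s; Selur h could go back to *k or *h — the one source consistent with every daughter is *k.
Position 1: Yovikish has f, Gamine has p, Selur has p. Gamine preserves p here (none of its changes turn any other segment into p), so the proto-segment is *p.
Continuing position by position gives *penpirki; check it forward:
Yovikish: *penpirki
  penpirki (rule 1 does not apply)
  penpirki → fenfirki   [unconditioned shift]
  fenfirki → fenfirsi   [palatalisation]
  fenfirsi → finfirsi   [pre-nasal raising]
  giving Yovikish finfirsi.
Gamine: *penpirki
  penpirki → penpirsi   [palatalisation]
  penpirsi (rule 2 does not apply)
  penpirsi → penpersi   [pre-rhotic lowering]
  giving Gamine penpersi.
Selur: *penpirki
  penpirki (rule 1 does not apply)
  penpirki → penperki   [pre-rhotic lowering]
  penperki → pemperki   [nasal place assimilation]
  pemperki → pemperhi   [unconditioned shift]
  giving Selur pemperhi.
No other proto-form is consistent with every reflex, so the reconstruction is *penpirki.

*penpirki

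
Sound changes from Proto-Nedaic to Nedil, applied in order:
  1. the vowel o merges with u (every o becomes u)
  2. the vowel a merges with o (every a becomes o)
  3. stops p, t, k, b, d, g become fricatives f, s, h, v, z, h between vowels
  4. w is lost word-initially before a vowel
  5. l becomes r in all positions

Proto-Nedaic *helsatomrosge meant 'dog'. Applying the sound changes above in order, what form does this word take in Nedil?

hersosumrusge

Nedil: start from *helsatomrosge.
  rule 1 (vowel merger): helsatomrosge → helsatumrusge
  rule 2 (vowel merger): helsatumrusge → helsotumrusge
  rule 3 (intervocalic lenition): helsotumrusge → helsosumrusge
  rule 4: no change — helsosumrusge
  rule 5 (unconditioned shift): helsosumrusge → hersosumrusge
  ⇒ Nedil hersosumrusge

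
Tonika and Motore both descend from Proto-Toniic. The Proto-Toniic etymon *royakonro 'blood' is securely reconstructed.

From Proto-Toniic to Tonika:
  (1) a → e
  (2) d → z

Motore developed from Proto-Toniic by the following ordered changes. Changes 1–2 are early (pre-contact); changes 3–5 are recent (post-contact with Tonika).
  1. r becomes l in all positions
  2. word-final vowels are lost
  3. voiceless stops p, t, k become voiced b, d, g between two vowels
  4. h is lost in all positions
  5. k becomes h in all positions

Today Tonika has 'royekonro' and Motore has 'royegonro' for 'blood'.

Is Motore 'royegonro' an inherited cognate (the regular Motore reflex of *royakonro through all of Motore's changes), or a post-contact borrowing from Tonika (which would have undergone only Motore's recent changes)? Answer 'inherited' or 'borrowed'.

borrowed

If inherited, *royakonro would pass through all of Motore's changes:
Motore: *royakonro > loyakonlo > loyakonl > loyagonl  (by unconditioned shift, apocope, intervocalic voicing)
If borrowed from Tonika 'royekonro' after the early changes, it would undergo only the recent ones:
  rule 3 (intervocalic voicing): royekonro → royegonro
  rule 4 (h-loss): no change (royegonro)
  rule 5 (unconditioned shift): no change (royegonro)
  ⇒ as a loan: royegonro
Motore 'royegonro' matches the loan outcome 'royegonro', not the inherited 'loyagonl' — it skipped the early Motore changes, so it was borrowed from Tonika.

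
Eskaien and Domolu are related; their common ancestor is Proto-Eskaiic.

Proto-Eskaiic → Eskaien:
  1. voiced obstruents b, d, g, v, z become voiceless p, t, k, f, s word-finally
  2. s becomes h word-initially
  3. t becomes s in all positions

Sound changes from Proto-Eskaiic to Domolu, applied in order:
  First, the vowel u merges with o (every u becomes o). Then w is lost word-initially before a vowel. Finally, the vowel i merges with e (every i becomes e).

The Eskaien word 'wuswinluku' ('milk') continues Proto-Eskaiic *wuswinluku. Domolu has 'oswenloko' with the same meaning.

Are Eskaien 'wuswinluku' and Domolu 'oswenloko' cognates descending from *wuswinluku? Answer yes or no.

Derive the expected Domolu reflex of *wuswinluku:
Domolu: start from *wuswinluku.
  rule 1 (vowel merger): wuswinluku → woswinloko
  rule 2 (glide loss): woswinloko → oswinloko
  rule 3 (vowel merger): oswinloko → oswenloko
  ⇒ Domolu oswenloko
Domolu 'oswenloko' matches the regular reflex exactly, so the pair is cognate.

yes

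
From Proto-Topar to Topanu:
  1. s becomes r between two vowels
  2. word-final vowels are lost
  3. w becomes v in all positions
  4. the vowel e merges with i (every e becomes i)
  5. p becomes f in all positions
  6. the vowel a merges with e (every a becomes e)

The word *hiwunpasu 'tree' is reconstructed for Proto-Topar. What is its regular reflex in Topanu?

hivunfer

Topanu: *hiwunpasu
  hiwunpasu → hiwunparu   [rhotacism]
  hiwunparu → hiwunpar   [apocope]
  hiwunpar → hivunpar   [unconditioned shift]
  hivunpar (rule 4 does not apply)
  hivunpar → hivunfar   [unconditioned shift]
  hivunfar → hivunfer   [vowel merger]
  giving Topanu hivunfer.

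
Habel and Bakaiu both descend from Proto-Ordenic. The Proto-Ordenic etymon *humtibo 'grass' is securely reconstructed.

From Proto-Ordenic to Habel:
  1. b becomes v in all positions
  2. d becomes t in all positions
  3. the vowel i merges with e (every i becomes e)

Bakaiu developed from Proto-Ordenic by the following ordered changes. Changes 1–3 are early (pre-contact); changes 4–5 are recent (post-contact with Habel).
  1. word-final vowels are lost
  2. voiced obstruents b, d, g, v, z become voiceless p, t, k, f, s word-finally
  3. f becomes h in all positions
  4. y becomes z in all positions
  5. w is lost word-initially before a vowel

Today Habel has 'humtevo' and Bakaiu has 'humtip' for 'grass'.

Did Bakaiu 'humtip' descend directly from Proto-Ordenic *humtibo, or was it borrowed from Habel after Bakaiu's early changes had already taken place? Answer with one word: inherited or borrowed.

inherited

If inherited, *humtibo would pass through all of Bakaiu's changes:
Bakaiu: *humtibo > humtib > humtip  (by apocope, final devoicing)
If borrowed from Habel 'humtevo' after the early changes, it would undergo only the recent ones:
  rule 4 (unconditioned shift): no change (humtevo)
  rule 5 (glide loss): no change (humtevo)
  ⇒ as a loan: humtevo
Bakaiu 'humtip' matches the inherited outcome exactly, so it is an inherited cognate, not a loan.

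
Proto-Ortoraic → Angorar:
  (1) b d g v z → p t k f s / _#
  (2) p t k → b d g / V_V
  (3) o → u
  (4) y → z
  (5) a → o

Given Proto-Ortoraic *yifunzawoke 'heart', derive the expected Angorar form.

Angorar: *yifunzawoke
  yifunzawoke (rule 1 does not apply)
  yifunzawoke → yifunzawoge   [intervocalic voicing]
  yifunzawoge → yifunzawuge   [vowel merger]
  yifunzawuge → zifunzawuge   [unconditioned shift]
  zifunzawuge → zifunzowuge   [vowel merger]
  giving Angorar zifunzowuge.

zifunzowuge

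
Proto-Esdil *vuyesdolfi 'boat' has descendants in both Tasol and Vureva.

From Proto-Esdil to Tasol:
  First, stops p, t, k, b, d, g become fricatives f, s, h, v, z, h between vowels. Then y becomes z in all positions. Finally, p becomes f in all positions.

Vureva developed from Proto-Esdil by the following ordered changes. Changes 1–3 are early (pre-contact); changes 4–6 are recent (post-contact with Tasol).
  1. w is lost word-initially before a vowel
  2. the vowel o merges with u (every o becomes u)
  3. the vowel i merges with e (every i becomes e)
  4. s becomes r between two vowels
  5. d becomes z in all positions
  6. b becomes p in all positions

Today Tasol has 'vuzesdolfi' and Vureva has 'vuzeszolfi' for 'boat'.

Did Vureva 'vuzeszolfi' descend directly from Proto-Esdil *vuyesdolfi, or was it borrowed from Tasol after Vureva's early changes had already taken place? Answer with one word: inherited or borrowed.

If inherited, *vuyesdolfi would pass through all of Vureva's changes:
Vureva: *vuyesdolfi
  vuyesdolfi (rule 1 does not apply)
  vuyesdolfi → vuyesdulfi   [vowel merger]
  vuyesdulfi → vuyesdulfe   [vowel merger]
  vuyesdulfe (rule 4 does not apply)
  vuyesdulfe → vuyeszulfe   [unconditioned shift]
  vuyeszulfe (rule 6 does not apply)
  giving Vureva vuyeszulfe.
If borrowed from Tasol 'vuzesdolfi' after the early changes, it would undergo only the recent ones:
  rule 4 (rhotacism): no change (vuzesdolfi)
  rule 5 (unconditioned shift): vuzesdolfi → vuzeszolfi
  rule 6 (unconditioned shift): no change (vuzeszolfi)
  ⇒ as a loan: vuzeszolfi
Vureva 'vuzeszolfi' matches the loan outcome 'vuzeszolfi', not the inherited 'vuyeszulfe' — it skipped the early Vureva changes, so it was borrowed from Tasol.

borrowed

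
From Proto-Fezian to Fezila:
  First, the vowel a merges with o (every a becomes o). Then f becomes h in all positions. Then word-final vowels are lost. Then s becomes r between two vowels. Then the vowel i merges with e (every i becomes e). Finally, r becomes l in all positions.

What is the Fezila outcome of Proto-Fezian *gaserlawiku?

golellowek

Fezila: *gaserlawiku
  gaserlawiku → goserlowiku   [vowel merger]
  goserlowiku (rule 2 does not apply)
  goserlowiku → goserlowik   [apocope]
  goserlowik → gorerlowik   [rhotacism]
  gorerlowik → gorerlowek   [vowel merger]
  gorerlowek → golellowek   [unconditioned shift]
  giving Fezila golellowek.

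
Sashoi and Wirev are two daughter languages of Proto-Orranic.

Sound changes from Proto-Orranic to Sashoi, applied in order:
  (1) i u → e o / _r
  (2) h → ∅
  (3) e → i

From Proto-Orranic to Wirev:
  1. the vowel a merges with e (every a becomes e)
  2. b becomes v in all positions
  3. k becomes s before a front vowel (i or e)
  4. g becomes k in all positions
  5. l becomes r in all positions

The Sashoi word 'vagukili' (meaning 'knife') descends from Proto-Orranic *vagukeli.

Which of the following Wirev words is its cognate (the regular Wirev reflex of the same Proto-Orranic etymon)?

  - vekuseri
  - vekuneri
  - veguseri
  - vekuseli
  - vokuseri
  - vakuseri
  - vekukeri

Wirev: start from *vagukeli.
  rule 1 (vowel merger): vagukeli → vegukeli
  rule 2: no change — vegukeli
  rule 3 (palatalisation): vegukeli → veguseli
  rule 4 (unconditioned shift): veguseli → vekuseli
  rule 5 (unconditioned shift): vekuseli → vekuseri
  ⇒ Wirev vekuseri

vekuseri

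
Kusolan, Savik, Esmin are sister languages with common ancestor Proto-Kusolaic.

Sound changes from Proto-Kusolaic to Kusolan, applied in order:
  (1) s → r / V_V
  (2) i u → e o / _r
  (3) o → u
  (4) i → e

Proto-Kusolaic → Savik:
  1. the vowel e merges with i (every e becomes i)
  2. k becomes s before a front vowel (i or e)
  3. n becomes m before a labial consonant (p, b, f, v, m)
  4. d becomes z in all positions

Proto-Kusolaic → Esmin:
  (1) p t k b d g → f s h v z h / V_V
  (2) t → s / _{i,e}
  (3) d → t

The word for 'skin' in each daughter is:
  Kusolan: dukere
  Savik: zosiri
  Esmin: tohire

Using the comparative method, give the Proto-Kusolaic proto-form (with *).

Position 1: Kusolan has d, Savik has z, Esmin has t. Kusolan preserves d here (none of its changes turn any other segment into d), so the proto-segment is *d.
Position 2: Kusolan has u, Savik has o, Esmin has o. Savik preserves o here (none of its changes turn any other segment into o), so the proto-segment is *o.
Continuing position by position gives *dokire; check it forward:
Kusolan: start from *dokire.
  rule 1: no change — dokire
  rule 2 (pre-rhotic lowering): dokire → dokere
  rule 3 (vowel merger): dokere → dukere
  rule 4: no change — dukere
  ⇒ Kusolan dukere
Savik: *dokire > dokiri > dosiri > zosiri  (by vowel merger, palatalisation, unconditioned shift)
Esmin: *dokire > dohire > tohire  (by intervocalic lenition, unconditioned shift)
Only *dokire yields all of Kusolan dukere, Savik zosiri, Esmin tohire.

*dokire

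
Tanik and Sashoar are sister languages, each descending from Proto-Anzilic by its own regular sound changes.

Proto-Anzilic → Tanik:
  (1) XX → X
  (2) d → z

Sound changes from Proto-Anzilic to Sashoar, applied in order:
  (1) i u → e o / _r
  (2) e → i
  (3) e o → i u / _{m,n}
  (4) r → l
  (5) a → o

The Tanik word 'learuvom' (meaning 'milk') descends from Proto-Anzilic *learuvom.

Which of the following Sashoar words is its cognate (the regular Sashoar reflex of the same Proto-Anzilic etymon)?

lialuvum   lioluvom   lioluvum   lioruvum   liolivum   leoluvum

Sashoar: *learuvom
  learuvom (rule 1 does not apply)
  learuvom → liaruvom   [vowel merger]
  liaruvom → liaruvum   [pre-nasal raising]
  liaruvum → lialuvum   [unconditioned shift]
  lialuvum → lioluvum   [vowel merger]
  giving Sashoar lioluvum.
Among the options, 'lioluvum' alone shows every Sashoar change applied in order.

lioluvum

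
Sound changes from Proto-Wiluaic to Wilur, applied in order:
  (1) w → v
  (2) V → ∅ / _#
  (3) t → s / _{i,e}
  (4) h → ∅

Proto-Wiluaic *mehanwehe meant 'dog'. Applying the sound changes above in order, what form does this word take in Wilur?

Wilur: *mehanwehe
  mehanwehe → mehanvehe   [unconditioned shift]
  mehanvehe → mehanveh   [apocope]
  mehanveh (rule 3 does not apply)
  mehanveh → meanve   [h-loss]
  giving Wilur meanve.

meanve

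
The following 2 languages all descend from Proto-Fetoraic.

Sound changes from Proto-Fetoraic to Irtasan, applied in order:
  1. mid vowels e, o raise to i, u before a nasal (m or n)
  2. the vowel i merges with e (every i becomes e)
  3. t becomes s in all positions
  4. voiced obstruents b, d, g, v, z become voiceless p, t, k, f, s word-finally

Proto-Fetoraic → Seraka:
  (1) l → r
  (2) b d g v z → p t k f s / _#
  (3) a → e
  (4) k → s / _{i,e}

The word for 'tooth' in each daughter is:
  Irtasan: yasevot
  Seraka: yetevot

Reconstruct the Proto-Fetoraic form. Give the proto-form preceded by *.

*yatevod

Position 7: Irtasan has t, Seraka has t. In Irtasan, t can only continue *d, so the proto-segment is *d.
Position 2: Irtasan has a, Seraka has e. Irtasan preserves a here (none of its changes turn any other segment into a), so the proto-segment is *a.
Verify the candidate proto-form against each daughter:
Irtasan: *yatevod
  yatevod (rule 1 does not apply)
  yatevod (rule 2 does not apply)
  yatevod → yasevod   [unconditioned shift]
  yasevod → yasevot   [final devoicing]
  giving Irtasan yasevot.
Seraka: start from *yatevod.
  rule 1: no change — yatevod
  rule 2 (final devoicing): yatevod → yatevot
  rule 3 (vowel merger): yatevot → yetevot
  rule 4: no change — yetevot
  ⇒ Seraka yetevot
No other proto-form is consistent with every reflex, so the reconstruction is *yatevod.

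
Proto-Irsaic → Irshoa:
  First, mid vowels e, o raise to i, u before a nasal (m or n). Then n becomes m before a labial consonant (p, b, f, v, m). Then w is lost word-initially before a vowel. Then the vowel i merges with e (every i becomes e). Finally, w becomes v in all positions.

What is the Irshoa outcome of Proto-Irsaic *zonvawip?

zumvavep

Irshoa: start from *zonvawip.
  rule 1 (pre-nasal raising): zonvawip → zunvawip
  rule 2 (nasal place assimilation): zunvawip → zumvawip
  rule 3: no change — zumvawip
  rule 4 (vowel merger): zumvawip → zumvawep
  rule 5 (unconditioned shift): zumvawep → zumvavep
  ⇒ Irshoa zumvavep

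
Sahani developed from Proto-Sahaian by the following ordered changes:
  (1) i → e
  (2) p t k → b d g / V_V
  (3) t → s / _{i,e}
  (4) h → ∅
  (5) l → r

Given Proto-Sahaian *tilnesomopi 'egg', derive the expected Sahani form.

sernesomobe

Sahani: *tilnesomopi > telnesomope > telnesomobe > selnesomobe > sernesomobe  (by vowel merger, intervocalic voicing, palatalisation, unconditioned shift)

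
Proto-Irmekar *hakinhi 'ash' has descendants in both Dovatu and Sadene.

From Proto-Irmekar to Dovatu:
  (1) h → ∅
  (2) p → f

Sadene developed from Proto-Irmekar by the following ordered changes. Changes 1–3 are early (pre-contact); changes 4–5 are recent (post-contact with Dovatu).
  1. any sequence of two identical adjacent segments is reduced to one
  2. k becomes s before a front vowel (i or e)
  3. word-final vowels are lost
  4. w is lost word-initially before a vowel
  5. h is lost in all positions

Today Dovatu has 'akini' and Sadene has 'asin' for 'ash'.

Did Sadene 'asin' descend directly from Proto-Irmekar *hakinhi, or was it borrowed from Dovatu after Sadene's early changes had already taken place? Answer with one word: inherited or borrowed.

If inherited, *hakinhi would pass through all of Sadene's changes:
Sadene: *hakinhi > hasinhi > hasinh > asin  (by palatalisation, apocope, h-loss)
If borrowed from Dovatu 'akini' after the early changes, it would undergo only the recent ones:
  rule 4 (glide loss): no change (akini)
  rule 5 (h-loss): no change (akini)
  ⇒ as a loan: akini
Sadene 'asin' matches the inherited outcome exactly, so it is an inherited cognate, not a loan.

inherited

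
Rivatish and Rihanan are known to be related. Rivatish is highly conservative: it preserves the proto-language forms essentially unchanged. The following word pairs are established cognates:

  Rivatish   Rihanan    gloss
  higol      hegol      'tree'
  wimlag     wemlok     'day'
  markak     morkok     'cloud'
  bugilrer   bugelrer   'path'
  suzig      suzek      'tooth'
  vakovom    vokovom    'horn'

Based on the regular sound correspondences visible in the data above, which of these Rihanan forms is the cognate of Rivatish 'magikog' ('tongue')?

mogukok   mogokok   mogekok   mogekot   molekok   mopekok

wimlag ~ wemlok, markak ~ morkok — Rivatish a corresponds to Rihanan o after a consonant, before a consonant other than r, m, n, p, b, f, v.
higol ~ hegol, bugilrer ~ bugelrer — Rivatish i corresponds to Rihanan e after a consonant, before a consonant other than r, m, n, p, b, f, v.
wimlag ~ wemlok, suzig ~ suzek — Rivatish g corresponds to Rihanan k word-finally.
Applying these to Rivatish 'magikog':
  magikog → mogikog   (a→o after a consonant, before a consonant other than r, m, n, p, b, f, v)
  mogikog → mogekog   (i→e after a consonant, before a consonant other than r, m, n, p, b, f, v)
  mogekog → mogekok   (g→k word-finally)
So the Rihanan cognate is 'mogekok'.

mogekok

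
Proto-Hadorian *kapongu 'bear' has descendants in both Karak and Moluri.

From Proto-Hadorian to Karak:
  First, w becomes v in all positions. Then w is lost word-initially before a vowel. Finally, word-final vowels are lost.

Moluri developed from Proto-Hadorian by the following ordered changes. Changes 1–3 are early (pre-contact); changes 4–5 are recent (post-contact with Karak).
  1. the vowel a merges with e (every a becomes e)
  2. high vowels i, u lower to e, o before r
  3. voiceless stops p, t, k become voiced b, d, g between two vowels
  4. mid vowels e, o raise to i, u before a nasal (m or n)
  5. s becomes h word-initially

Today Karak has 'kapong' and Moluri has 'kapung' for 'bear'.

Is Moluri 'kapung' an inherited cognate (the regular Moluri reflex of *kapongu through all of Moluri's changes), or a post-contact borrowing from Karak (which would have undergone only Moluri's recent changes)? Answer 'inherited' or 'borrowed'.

borrowed

If inherited, *kapongu would pass through all of Moluri's changes:
Moluri: *kapongu > kepongu > kebongu > kebungu  (by vowel merger, intervocalic voicing, pre-nasal raising)
If borrowed from Karak 'kapong' after the early changes, it would undergo only the recent ones:
  rule 4 (pre-nasal raising): kapong → kapung
  rule 5 (debuccalisation): no change (kapung)
  ⇒ as a loan: kapung
Moluri 'kapung' matches the loan outcome 'kapung', not the inherited 'kebungu' — it skipped the early Moluri changes, so it was borrowed from Karak.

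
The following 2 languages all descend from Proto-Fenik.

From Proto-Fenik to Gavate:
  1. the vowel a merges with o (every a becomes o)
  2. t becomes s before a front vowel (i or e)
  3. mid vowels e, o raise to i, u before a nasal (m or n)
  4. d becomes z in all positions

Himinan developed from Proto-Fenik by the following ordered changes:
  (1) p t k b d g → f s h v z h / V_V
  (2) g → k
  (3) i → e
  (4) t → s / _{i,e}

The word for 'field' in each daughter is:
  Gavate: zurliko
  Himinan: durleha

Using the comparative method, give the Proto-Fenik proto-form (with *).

*durlika

Position 1: Gavate has z, Himinan has d. Himinan preserves d here (none of its changes turn any other segment into d), so the proto-segment is *d.
Position 5: Gavate has i, Himinan has e. Taking the neighbouring segments as reconstructed: Gavate i can only go back to *i; Himinan e could go back to *e or *i — the one source consistent with every daughter is *i.
Position 6: Gavate has k, Himinan has h. Gavate preserves k here (none of its changes turn any other segment into k), so the proto-segment is *k.
This points to *durlika. Verify forward in each daughter:
Gavate: start from *durlika.
  rule 1 (vowel merger): durlika → durliko
  rule 2: no change — durliko
  rule 3: no change — durliko
  rule 4 (unconditioned shift): durliko → zurliko
  ⇒ Gavate zurliko
Himinan: *durlika
  durlika → durliha   [intervocalic lenition]
  durliha (rule 2 does not apply)
  durliha → durleha   [vowel merger]
  durleha (rule 4 does not apply)
  giving Himinan durleha.
Only *durlika yields all of Gavate zurliko, Himinan durleha.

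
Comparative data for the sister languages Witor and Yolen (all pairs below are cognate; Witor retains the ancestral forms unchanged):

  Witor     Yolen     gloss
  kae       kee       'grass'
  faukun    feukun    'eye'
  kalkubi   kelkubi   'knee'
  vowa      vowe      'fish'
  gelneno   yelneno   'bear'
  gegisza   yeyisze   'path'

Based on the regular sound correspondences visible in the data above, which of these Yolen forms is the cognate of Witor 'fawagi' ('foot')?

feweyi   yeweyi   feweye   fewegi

kalkubi ~ kelkubi — Witor a corresponds to Yolen e after a consonant, before a consonant other than r, m, n, p, b, f, v.
gegisza ~ yeyisze — Witor g corresponds to Yolen y between vowels (before a front vowel).
Applying these to Witor 'fawagi':
  fawagi → fewagi   (a→e after a consonant, before a consonant other than r, m, n, p, b, f, v)
  fewagi → fewegi   (a→e after a consonant, before a consonant other than r, m, n, p, b, f, v)
  fewegi → feweyi   (g→y between vowels (before a front vowel))
So the Yolen cognate is 'feweyi'.

feweyi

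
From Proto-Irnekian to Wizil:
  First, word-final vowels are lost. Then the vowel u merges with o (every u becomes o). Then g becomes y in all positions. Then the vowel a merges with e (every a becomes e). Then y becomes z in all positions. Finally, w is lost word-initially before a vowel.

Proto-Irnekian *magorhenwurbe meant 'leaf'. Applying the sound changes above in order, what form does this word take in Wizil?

Wizil: *magorhenwurbe > magorhenwurb > magorhenworb > mayorhenworb > meyorhenworb > mezorhenworb  (by apocope, vowel merger, unconditioned shift, vowel merger, unconditioned shift)

mezorhenworb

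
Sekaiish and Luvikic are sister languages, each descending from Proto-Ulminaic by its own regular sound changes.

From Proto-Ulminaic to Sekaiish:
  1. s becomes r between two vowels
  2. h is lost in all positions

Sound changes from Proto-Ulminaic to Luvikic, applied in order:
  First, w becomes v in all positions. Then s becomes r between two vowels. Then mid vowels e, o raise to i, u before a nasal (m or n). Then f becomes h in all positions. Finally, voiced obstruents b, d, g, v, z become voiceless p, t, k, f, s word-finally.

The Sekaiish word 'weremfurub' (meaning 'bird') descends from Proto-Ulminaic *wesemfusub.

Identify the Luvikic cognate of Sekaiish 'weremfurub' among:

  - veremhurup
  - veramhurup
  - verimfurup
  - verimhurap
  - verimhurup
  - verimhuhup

verimhurup

Luvikic: start from *wesemfusub.
  rule 1 (unconditioned shift): wesemfusub → vesemfusub
  rule 2 (rhotacism): vesemfusub → veremfurub
  rule 3 (pre-nasal raising): veremfurub → verimfurub
  rule 4 (unconditioned shift): verimfurub → verimhurub
  rule 5 (final devoicing): verimhurub → verimhurup
  ⇒ Luvikic verimhurup
Among the options, 'verimhurup' alone shows every Luvikic change applied in order.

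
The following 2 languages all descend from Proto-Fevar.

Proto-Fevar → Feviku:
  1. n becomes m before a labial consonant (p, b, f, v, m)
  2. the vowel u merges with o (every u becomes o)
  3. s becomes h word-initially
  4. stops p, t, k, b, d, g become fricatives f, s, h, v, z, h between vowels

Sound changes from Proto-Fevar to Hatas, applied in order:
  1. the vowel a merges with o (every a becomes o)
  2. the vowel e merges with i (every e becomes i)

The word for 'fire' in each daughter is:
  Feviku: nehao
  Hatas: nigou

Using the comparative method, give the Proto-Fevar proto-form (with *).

*negau

Position 2: Feviku has e, Hatas has i. Feviku preserves e here (none of its changes turn any other segment into e), so the proto-segment is *e.
Position 3: Feviku has h, Hatas has g. Hatas preserves g here (none of its changes turn any other segment into g), so the proto-segment is *g.
Position 4: Feviku has a, Hatas has o. Feviku preserves a here (none of its changes turn any other segment into a), so the proto-segment is *a.
Verify the candidate proto-form against each daughter:
Feviku: *negau
  negau (rule 1 does not apply)
  negau → negao   [vowel merger]
  negao (rule 3 does not apply)
  negao → nehao   [intervocalic lenition]
  giving Feviku nehao.
Hatas: *negau > negou > nigou  (by vowel merger, vowel merger)
Only *negau yields all of Feviku nehao, Hatas nigou.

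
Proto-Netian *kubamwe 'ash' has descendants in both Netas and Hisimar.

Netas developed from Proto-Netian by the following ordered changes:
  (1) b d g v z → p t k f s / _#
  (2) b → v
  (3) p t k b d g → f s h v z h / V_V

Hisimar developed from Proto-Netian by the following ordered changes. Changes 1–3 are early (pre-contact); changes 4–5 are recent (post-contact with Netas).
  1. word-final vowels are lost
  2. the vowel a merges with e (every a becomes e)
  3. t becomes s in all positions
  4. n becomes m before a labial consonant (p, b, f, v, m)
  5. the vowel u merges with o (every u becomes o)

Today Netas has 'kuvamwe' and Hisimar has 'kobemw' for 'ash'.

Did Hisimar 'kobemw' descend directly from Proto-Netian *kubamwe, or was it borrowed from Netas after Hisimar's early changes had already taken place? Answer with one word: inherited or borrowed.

If inherited, *kubamwe would pass through all of Hisimar's changes:
Hisimar: *kubamwe > kubamw > kubemw > kobemw  (by apocope, vowel merger, vowel merger)
If borrowed from Netas 'kuvamwe' after the early changes, it would undergo only the recent ones:
  rule 4 (nasal place assimilation): no change (kuvamwe)
  rule 5 (vowel merger): kuvamwe → kovamwe
  ⇒ as a loan: kovamwe
Hisimar 'kobemw' matches the inherited outcome exactly, so it is an inherited cognate, not a loan.

inherited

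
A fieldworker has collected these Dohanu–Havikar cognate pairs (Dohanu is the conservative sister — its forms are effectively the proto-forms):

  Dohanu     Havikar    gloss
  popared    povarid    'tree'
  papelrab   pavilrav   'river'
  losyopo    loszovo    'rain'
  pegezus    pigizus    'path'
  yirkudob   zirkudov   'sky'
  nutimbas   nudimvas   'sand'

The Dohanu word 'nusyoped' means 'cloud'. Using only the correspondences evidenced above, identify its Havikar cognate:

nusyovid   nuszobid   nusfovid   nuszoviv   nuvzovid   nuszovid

nuszovid

losyopo ~ loszovo — Dohanu y corresponds to Havikar z after a consonant, before a back vowel.
papelrab ~ pavilrav — Dohanu p corresponds to Havikar v between vowels (before a front vowel).
popared ~ povarid, papelrab ~ pavilrav — Dohanu e corresponds to Havikar i after a consonant, before a consonant other than r, m, n, p, b, f, v.
Applying these to Dohanu 'nusyoped':
  nusyoped → nuszoped   (y→z after a consonant, before a back vowel)
  nuszoped → nuszoved   (p→v between vowels (before a front vowel))
  nuszoved → nuszovid   (e→i after a consonant, before a consonant other than r, m, n, p, b, f, v)
So the Havikar cognate is 'nuszovid'.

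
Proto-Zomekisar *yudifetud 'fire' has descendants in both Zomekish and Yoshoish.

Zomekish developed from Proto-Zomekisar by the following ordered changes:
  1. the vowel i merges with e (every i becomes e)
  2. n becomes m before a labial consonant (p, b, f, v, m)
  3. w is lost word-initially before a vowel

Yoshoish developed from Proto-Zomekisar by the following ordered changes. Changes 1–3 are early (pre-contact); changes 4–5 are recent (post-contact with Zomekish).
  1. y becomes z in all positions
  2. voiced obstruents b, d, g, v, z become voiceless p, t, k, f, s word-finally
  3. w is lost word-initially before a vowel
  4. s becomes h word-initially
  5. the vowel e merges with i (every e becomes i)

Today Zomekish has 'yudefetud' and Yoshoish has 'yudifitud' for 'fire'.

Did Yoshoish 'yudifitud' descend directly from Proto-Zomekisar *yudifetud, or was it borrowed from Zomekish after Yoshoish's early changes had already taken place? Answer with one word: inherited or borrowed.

borrowed

If inherited, *yudifetud would pass through all of Yoshoish's changes:
Yoshoish: *yudifetud > zudifetud > zudifetut > zudifitut  (by unconditioned shift, final devoicing, vowel merger)
If borrowed from Zomekish 'yudefetud' after the early changes, it would undergo only the recent ones:
  rule 4 (debuccalisation): no change (yudefetud)
  rule 5 (vowel merger): yudefetud → yudifitud
  ⇒ as a loan: yudifitud
Yoshoish 'yudifitud' matches the loan outcome 'yudifitud', not the inherited 'zudifitut' — it skipped the early Yoshoish changes, so it was borrowed from Zomekish.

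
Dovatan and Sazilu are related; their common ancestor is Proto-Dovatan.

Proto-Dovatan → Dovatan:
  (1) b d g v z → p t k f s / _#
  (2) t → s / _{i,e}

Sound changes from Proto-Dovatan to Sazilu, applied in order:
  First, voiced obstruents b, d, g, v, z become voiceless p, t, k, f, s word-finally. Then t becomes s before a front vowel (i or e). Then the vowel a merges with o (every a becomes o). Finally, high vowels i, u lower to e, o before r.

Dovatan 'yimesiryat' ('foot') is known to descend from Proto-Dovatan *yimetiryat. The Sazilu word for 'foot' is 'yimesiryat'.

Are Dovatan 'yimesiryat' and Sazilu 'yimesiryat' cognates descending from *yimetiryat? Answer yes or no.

Derive the expected Sazilu reflex of *yimetiryat:
Sazilu: *yimetiryat > yimesiryat > yimesiryot > yimeseryot  (by palatalisation, vowel merger, pre-rhotic lowering)
The regular Sazilu reflex would be 'yimeseryot', but the attested form is 'yimesiryat'. The correspondence is irregular, so they are not cognates (the Sazilu form has a different source).

no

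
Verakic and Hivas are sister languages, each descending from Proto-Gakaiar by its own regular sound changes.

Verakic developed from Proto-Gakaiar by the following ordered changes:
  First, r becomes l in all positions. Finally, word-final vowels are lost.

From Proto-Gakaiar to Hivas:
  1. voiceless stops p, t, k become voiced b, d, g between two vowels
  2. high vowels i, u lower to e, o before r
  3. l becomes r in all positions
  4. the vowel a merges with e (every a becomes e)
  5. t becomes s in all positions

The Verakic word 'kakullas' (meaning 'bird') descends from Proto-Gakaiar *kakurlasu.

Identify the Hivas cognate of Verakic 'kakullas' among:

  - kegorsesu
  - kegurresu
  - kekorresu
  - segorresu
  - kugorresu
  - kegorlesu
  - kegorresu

Hivas: start from *kakurlasu.
  rule 1 (intervocalic voicing): kakurlasu → kagurlasu
  rule 2 (pre-rhotic lowering): kagurlasu → kagorlasu
  rule 3 (unconditioned shift): kagorlasu → kagorrasu
  rule 4 (vowel merger): kagorrasu → kegorresu
  rule 5: no change — kegorresu
  ⇒ Hivas kegorresu
Among the options, 'kegorresu' alone shows every Hivas change applied in order.

kegorresu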